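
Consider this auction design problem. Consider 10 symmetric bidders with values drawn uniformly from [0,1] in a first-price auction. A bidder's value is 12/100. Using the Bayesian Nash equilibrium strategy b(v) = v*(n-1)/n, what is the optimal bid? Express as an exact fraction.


Step 1: The symmetric BNE bidding function is b(v) = v * (n-1) / n
Step 2: Substitute v = 3/25 and n = 10
Step 3: b = 3/25 * 9/10
Step 4: b = 27/250

27/250


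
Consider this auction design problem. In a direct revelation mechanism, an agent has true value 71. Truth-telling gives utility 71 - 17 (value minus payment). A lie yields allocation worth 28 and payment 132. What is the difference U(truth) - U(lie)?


Step 1: U(truth) = value - payment = 71 - 17 = 54
Step 2: U(lie) = allocation - payment = 28 - 132 = -104
Step 3: IC gap = 54 - (-104) = 158

158


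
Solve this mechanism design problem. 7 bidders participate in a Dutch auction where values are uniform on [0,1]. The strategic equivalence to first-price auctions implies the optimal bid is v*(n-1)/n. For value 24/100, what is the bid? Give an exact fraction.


Step 1: Dutch auctions are strategically equivalent to first-price auctions
Step 2: The equilibrium bid is b(v) = v*(n-1)/n
Step 3: b = 6/25 * 6/7
Step 4: b = 36/175

36/175


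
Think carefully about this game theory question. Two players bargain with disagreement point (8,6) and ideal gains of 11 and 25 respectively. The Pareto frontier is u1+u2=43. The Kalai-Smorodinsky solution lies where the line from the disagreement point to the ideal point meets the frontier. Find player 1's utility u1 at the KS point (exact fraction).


Step 1: At the KS point, (u1-d1)/r1 = (u2-d2)/r2 = t and u1+u2 = 43
Step 2: u1 = d1 + r1*t and u2 = d2 + r2*t, so (d1 + r1*t) + (d2 + r2*t) = 43
Step 3: t = (43 - 8 - 6)/(11 + 25) = 29/36
Step 4: u1 = d1 + r1*t = 8 + 11 * 29/36 = 607/36
Step 5: (Check: u2 = d2 + r2*t = 941/36; u1+u2 = 607/36 + 941/36 = 43, on the frontier.)

607/36


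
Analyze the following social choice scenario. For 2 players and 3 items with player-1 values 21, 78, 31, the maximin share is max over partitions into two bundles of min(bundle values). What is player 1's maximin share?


Step 1: Item values = 21, 78, 31
Step 2: Enumerate all 2-bundle partitions and take the smaller bundle:
  Partition 1: {21} vs {78,31} -> bundles 21, 109; min = 21
  Partition 2: {78} vs {21,31} -> bundles 78, 52; min = 52
  Partition 3: {31} vs {21,78} -> bundles 31, 99; min = 31
Step 3: MMS = max(21, 52, 31) = 52

52


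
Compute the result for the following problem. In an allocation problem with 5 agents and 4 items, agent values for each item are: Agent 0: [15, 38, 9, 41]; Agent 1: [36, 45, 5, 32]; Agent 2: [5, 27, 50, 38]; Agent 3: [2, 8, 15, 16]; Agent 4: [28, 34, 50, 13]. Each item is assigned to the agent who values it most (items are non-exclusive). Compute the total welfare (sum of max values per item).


Step 1: For each item, find the maximum value among all agents.
Step 2: Item 0 -> Agent 1 (value 36)
Step 3: Item 1 -> Agent 1 (value 45)
Step 4: Item 2 -> Agent 2 (value 50)
Step 5: Item 3 -> Agent 0 (value 41)
Step 6: Total welfare = 36 + 45 + 50 + 41 = 172

172


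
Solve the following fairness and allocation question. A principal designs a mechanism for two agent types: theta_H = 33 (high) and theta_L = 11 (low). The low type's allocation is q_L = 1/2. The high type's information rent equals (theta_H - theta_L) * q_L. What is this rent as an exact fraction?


Step 1: theta_H - theta_L = 33 - 11 = 22
Step 2: Information rent = (theta_H - theta_L) * q_L
Step 3: = 22 * 1/2
Step 4: = 11

11


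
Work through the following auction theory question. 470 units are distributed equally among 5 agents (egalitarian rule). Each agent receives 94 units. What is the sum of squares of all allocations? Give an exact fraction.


Step 1: Each agent's share = 470/5 = 94
Step 2: Square of each share = (94)^2 = 8836
Step 3: Sum of squares = 5 * 8836 = 44180

44180


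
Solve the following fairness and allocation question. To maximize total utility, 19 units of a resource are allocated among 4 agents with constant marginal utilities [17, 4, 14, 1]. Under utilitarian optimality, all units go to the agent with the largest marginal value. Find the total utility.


Step 1: The marginal utilities are [17, 4, 14, 1]
Step 2: The highest marginal utility is 17
Step 3: All 19 units go to that agent
Step 4: Total utility = 17 * 19 = 323

323


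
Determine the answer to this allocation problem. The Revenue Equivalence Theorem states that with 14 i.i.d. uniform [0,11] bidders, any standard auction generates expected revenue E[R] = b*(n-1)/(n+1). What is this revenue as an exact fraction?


Step 1: By Revenue Equivalence, expected revenue = b*(n-1)/(n+1)
Step 2: Substituting n = 14, b = 11
Step 3: Revenue = 11*(14-1)/(14+1) = 11*13/15
Step 4: Revenue = 143/15

143/15


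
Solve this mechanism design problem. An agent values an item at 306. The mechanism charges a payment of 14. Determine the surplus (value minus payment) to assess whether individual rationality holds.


Step 1: Surplus = value - payment = 306 - 14 = 292
Step 2: IR is satisfied (surplus >= 0)

292


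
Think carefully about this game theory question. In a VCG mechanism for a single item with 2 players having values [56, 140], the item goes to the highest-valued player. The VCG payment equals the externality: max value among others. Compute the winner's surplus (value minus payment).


Step 1: The winner is the agent with the highest value: agent 1 with value 140
Step 2: Values of other agents: [56]
Step 3: VCG payment = max of others' values = 56
Step 4: Surplus = 140 - 56 = 84

84


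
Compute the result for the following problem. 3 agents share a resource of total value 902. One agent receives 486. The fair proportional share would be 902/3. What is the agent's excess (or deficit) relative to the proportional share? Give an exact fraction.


Step 1: Proportional share = 902/3
Step 2: Agent's actual allocation = 486
Step 3: Excess = 486 - 902/3 = 556/3

556/3


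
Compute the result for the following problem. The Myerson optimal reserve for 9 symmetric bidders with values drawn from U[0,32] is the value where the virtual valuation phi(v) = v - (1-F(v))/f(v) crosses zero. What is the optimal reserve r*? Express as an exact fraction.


Step 1: For U[0,32], F(v) = v/32 and f(v) = 1/32
Step 2: phi(v) = v - (1 - v/32)/(1/32) = v - (32 - v) = 2v - 32
Step 3: Set phi(r*) = 0: 2r* - 32 = 0
Step 4: r* = 32/2 = 16 (the number of bidders n = 9 does not enter)

16


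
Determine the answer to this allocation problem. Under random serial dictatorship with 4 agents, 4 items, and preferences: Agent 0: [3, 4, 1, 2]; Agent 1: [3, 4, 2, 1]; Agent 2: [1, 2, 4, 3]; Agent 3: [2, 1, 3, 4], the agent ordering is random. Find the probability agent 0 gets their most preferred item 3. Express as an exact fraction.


Step 1: Agent 0 wants item 3
Step 2: There are 24 possible orderings of agents
Step 3: In 12 orderings, agent 0 gets item 3
Step 4: Probability = 12/24 = 1/2

1/2


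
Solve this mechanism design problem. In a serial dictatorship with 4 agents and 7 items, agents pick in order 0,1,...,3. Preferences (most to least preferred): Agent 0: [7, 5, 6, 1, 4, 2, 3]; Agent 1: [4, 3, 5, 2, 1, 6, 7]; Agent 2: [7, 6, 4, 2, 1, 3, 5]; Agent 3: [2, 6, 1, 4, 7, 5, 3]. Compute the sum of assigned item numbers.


Step 1: Agent 0 picks item 7
Step 2: Agent 1 picks item 4
Step 3: Agent 2 picks item 6
Step 4: Agent 3 picks item 2
Step 5: Sum = 7 + 4 + 6 + 2 = 19

19


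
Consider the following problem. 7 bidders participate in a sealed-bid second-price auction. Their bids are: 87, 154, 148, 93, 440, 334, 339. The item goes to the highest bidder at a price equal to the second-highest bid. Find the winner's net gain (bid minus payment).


Step 1: Sort bids in descending order: 440, 339, 334, 154, 148, 93, 87
Step 2: The winning bid is the highest: 440
Step 3: The payment equals the second-highest bid: 339
Step 4: Surplus = winner's bid - payment = 440 - 339 = 101

101


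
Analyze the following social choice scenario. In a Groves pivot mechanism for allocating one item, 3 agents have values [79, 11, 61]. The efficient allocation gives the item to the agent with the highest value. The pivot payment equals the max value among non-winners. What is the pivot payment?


Step 1: The efficient winner is agent 0 with value 79
Step 2: Other agents' values: [11, 61]
Step 3: Pivot payment = max(others) = 61
Step 4: The winner pays 61

61


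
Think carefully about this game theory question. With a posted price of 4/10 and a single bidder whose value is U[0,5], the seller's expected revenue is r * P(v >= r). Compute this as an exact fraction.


Step 1: Posted price r = 2/5, value support [0,5]
Step 2: P(v >= r) = (5 - 2/5)/5 = 23/25
Step 3: Expected revenue = r * P(v >= r) = 2/5 * 23/25
Step 4: Revenue = 46/125

46/125


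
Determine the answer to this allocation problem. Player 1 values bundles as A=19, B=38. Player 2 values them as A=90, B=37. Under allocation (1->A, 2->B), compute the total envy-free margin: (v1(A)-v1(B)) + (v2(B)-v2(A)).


Step 1: Player 1's margin = v1(A) - v1(B) = 19 - 38 = -19
Step 2: Player 2's margin = v2(B) - v2(A) = 37 - 90 = -53
Step 3: Total margin = -19 + -53 = -72

-72


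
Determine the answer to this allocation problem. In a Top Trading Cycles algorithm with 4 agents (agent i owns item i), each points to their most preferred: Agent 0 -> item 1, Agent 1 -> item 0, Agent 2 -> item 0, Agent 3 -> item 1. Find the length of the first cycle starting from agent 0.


Step 1: Trace the pointer graph from agent 0: 0 -> 1 -> 0
Step 2: A cycle is detected when we revisit agent 0
Step 3: The cycle is: 0 -> 1 -> 0
Step 4: Cycle length = 2

2


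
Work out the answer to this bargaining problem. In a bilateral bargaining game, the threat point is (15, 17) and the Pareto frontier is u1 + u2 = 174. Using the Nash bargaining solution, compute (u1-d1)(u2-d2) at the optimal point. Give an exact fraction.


Step 1: The Nash solution splits surplus symmetrically above the disagreement point
Step 2: u1 = (total + d1 - d2)/2 = (174 + 15 - 17)/2 = 86
Step 3: u2 = (total - d1 + d2)/2 = (174 - 15 + 17)/2 = 88
Step 4: Nash product = (86 - 15) * (88 - 17)
Step 5: = 71 * 71 = 5041

5041


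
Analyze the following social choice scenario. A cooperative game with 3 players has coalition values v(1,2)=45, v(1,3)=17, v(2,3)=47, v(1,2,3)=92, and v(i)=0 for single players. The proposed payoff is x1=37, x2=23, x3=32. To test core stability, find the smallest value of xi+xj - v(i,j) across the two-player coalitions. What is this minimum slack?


Step 1: Slack for coalition (1,2): x1+x2 - v12 = 60 - 45 = 15
Step 2: Slack for coalition (1,3): x1+x3 - v13 = 69 - 17 = 52
Step 3: Slack for coalition (2,3): x2+x3 - v23 = 55 - 47 = 8
Step 4: Minimum slack = min(15, 52, 8) = 8, attained by (2,3); no pair can gain by deviating, so the allocation is in the core

8


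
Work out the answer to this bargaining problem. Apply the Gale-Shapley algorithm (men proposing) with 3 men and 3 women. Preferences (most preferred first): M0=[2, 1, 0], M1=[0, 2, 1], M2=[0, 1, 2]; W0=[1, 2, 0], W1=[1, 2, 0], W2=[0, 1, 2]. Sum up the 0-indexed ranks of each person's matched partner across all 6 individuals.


Step 1: Run Gale-Shapley (men propose, women hold best offer):
  M0 proposes to W2; she accepts
  M1 proposes to W0; she accepts
  M2 proposes to W0; rejected
  M2 proposes to W1; she accepts
Step 2: Final matching: W0-M1, W1-M2, W2-M0
Step 3: 0-indexed ranks (man's rank of his match, then woman's): 0 + 0 + 1 + 1 + 0 + 0
Step 4: Total rank sum = 2

2


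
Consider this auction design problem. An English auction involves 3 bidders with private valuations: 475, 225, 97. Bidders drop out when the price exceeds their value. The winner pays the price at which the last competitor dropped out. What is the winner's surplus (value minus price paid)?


Step 1: Identify the highest value: 475
Step 2: Identify the second-highest value: 225
Step 3: The final price = second-highest value = 225
Step 4: Surplus = 475 - 225 = 250

250


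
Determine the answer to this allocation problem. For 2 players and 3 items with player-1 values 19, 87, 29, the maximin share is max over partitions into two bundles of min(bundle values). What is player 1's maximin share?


Step 1: Item values = 19, 87, 29
Step 2: Enumerate all 2-bundle partitions and take the smaller bundle:
  Partition 1: {19} vs {87,29} -> bundles 19, 116; min = 19
  Partition 2: {87} vs {19,29} -> bundles 87, 48; min = 48
  Partition 3: {29} vs {19,87} -> bundles 29, 106; min = 29
Step 3: MMS = max(19, 48, 29) = 48

48


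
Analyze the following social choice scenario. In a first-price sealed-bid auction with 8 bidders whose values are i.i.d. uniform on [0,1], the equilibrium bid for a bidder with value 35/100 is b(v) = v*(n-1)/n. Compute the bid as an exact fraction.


Step 1: The symmetric BNE bidding function is b(v) = v * (n-1) / n
Step 2: Substitute v = 7/20 and n = 8
Step 3: b = 7/20 * 7/8
Step 4: b = 49/160

49/160


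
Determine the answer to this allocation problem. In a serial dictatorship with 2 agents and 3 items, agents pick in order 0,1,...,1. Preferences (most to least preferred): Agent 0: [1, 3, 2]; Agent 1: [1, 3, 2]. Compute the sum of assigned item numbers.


Step 1: Agent 0 picks item 1
Step 2: Agent 1 picks item 3
Step 3: Sum = 1 + 3 = 4

4


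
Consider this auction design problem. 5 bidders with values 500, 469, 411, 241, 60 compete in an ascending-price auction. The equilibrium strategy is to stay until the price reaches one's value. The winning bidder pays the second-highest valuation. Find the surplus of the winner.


Step 1: Identify the highest value: 500
Step 2: Identify the second-highest value: 469
Step 3: The final price = second-highest value = 469
Step 4: Surplus = 500 - 469 = 31

31


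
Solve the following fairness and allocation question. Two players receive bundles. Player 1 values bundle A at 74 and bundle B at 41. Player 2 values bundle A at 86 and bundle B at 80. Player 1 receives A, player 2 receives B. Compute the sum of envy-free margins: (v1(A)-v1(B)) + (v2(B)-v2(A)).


Step 1: Player 1's margin = v1(A) - v1(B) = 74 - 41 = 33
Step 2: Player 2's margin = v2(B) - v2(A) = 80 - 86 = -6
Step 3: Total margin = 33 + -6 = 27

27


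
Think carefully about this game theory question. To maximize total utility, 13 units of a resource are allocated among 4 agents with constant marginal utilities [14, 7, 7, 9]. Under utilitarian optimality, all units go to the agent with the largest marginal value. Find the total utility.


Step 1: The marginal utilities are [14, 7, 7, 9]
Step 2: The highest marginal utility is 14
Step 3: All 13 units go to that agent
Step 4: Total utility = 14 * 13 = 182

182


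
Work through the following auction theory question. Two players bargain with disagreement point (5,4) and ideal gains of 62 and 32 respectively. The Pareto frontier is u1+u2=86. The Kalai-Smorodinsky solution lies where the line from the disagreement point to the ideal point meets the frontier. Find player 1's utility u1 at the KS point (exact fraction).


Step 1: At the KS point, (u1-d1)/r1 = (u2-d2)/r2 = t and u1+u2 = 86
Step 2: u1 = d1 + r1*t and u2 = d2 + r2*t, so (d1 + r1*t) + (d2 + r2*t) = 86
Step 3: t = (86 - 5 - 4)/(62 + 32) = 77/94
Step 4: u1 = d1 + r1*t = 5 + 62 * 77/94 = 2622/47
Step 5: (Check: u2 = d2 + r2*t = 1420/47; u1+u2 = 2622/47 + 1420/47 = 86, on the frontier.)

2622/47


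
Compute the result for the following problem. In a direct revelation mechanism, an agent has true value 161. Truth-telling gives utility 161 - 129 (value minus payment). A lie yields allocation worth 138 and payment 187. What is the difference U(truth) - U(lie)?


Step 1: U(truth) = value - payment = 161 - 129 = 32
Step 2: U(lie) = allocation - payment = 138 - 187 = -49
Step 3: IC gap = 32 - (-49) = 81

81


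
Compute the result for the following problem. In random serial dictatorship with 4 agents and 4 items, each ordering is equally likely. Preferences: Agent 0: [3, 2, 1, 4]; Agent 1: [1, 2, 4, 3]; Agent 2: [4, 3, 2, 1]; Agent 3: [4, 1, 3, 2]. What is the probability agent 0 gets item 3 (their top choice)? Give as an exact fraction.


Step 1: Agent 0 wants item 3
Step 2: There are 24 possible orderings of agents
Step 3: In 18 orderings, agent 0 gets item 3
Step 4: Probability = 18/24 = 3/4

3/4


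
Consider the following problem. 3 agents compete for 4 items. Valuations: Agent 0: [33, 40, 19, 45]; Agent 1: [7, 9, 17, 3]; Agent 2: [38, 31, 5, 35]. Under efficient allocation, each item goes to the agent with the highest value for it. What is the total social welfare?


Step 1: For each item, find the maximum value among all agents.
Step 2: Item 0 -> Agent 2 (value 38)
Step 3: Item 1 -> Agent 0 (value 40)
Step 4: Item 2 -> Agent 0 (value 19)
Step 5: Item 3 -> Agent 0 (value 45)
Step 6: Total welfare = 38 + 40 + 19 + 45 = 142

142


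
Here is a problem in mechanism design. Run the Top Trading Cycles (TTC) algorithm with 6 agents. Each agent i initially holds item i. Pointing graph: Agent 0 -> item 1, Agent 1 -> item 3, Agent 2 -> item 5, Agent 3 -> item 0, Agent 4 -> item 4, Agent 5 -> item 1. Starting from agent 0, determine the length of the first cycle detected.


Step 1: Trace the pointer graph from agent 0: 0 -> 1 -> 3 -> 0
Step 2: A cycle is detected when we revisit agent 0
Step 3: The cycle is: 0 -> 1 -> 3 -> 0
Step 4: Cycle length = 3

3


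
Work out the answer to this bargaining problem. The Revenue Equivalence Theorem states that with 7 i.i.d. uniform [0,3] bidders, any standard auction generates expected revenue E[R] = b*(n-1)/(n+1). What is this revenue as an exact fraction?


Step 1: By Revenue Equivalence, expected revenue = b*(n-1)/(n+1)
Step 2: Substituting n = 7, b = 3
Step 3: Revenue = 3*(7-1)/(7+1) = 3*6/8
Step 4: Revenue = 18/8 = 9/4

9/4


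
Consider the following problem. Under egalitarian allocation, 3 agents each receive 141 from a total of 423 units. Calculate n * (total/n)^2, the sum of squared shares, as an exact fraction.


Step 1: Each agent's share = 423/3 = 141
Step 2: Square of each share = (141)^2 = 19881
Step 3: Sum of squares = 3 * 19881 = 59643

59643


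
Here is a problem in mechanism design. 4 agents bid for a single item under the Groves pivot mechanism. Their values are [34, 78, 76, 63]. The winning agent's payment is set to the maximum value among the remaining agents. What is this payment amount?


Step 1: The efficient winner is agent 1 with value 78
Step 2: Other agents' values: [34, 76, 63]
Step 3: Pivot payment = max(others) = 76
Step 4: The winner pays 76

76


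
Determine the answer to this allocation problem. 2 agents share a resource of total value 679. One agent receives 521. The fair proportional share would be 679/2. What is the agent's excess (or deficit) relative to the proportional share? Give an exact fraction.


Step 1: Proportional share = 679/2
Step 2: Agent's actual allocation = 521
Step 3: Excess = 521 - 679/2 = 363/2

363/2


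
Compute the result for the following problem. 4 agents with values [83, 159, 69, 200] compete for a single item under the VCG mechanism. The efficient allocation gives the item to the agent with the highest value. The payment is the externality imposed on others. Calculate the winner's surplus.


Step 1: The winner is the agent with the highest value: agent 3 with value 200
Step 2: Values of other agents: [83, 159, 69]
Step 3: VCG payment = max of others' values = 159
Step 4: Surplus = 200 - 159 = 41

41


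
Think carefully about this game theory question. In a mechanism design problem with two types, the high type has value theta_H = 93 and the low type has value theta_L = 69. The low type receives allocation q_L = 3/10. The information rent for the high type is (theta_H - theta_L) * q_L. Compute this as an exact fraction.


Step 1: theta_H - theta_L = 93 - 69 = 24
Step 2: Information rent = (theta_H - theta_L) * q_L
Step 3: = 24 * 3/10
Step 4: = 36/5

36/5


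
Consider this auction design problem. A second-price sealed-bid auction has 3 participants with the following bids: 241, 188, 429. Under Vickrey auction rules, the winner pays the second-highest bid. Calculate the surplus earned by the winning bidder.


Step 1: Sort bids in descending order: 429, 241, 188
Step 2: The winning bid is the highest: 429
Step 3: The payment equals the second-highest bid: 241
Step 4: Surplus = winner's bid - payment = 429 - 241 = 188

188


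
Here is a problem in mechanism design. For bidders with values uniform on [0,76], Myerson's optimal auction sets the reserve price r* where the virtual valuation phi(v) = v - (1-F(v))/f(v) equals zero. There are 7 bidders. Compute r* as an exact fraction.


Step 1: For U[0,76], F(v) = v/76 and f(v) = 1/76
Step 2: phi(v) = v - (1 - v/76)/(1/76) = v - (76 - v) = 2v - 76
Step 3: Set phi(r*) = 0: 2r* - 76 = 0
Step 4: r* = 76/2 = 38 (the number of bidders n = 7 does not enter)

38


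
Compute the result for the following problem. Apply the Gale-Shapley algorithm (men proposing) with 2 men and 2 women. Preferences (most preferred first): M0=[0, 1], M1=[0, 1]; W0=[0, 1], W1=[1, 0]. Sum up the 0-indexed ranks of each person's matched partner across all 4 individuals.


Step 1: Run Gale-Shapley (men propose, women hold best offer):
  M0 proposes to W0; she accepts
  M1 proposes to W0; rejected
  M1 proposes to W1; she accepts
Step 2: Final matching: W0-M0, W1-M1
Step 3: 0-indexed ranks (man's rank of his match, then woman's): 0 + 0 + 1 + 0
Step 4: Total rank sum = 1

1


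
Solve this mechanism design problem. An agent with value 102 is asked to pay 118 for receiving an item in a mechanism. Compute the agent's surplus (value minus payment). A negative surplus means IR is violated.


Step 1: Surplus = value - payment = 102 - 118 = -16
Step 2: IR is violated (surplus < 0)

-16


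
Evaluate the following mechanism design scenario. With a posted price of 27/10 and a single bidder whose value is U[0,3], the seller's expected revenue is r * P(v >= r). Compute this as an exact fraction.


Step 1: Posted price r = 27/10, value support [0,3]
Step 2: P(v >= r) = (3 - 27/10)/3 = 1/10
Step 3: Expected revenue = r * P(v >= r) = 27/10 * 1/10
Step 4: Revenue = 27/100

27/100


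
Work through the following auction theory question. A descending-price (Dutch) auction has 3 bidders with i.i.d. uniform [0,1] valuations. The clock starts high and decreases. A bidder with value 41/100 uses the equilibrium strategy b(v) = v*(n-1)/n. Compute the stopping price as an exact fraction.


Step 1: Dutch auctions are strategically equivalent to first-price auctions
Step 2: The equilibrium bid is b(v) = v*(n-1)/n
Step 3: b = 41/100 * 2/3
Step 4: b = 41/150

41/150


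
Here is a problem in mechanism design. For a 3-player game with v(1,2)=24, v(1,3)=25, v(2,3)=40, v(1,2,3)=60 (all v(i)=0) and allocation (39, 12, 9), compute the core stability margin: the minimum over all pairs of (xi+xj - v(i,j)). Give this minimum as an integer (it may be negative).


Step 1: Slack for coalition (1,2): x1+x2 - v12 = 51 - 24 = 27
Step 2: Slack for coalition (1,3): x1+x3 - v13 = 48 - 25 = 23
Step 3: Slack for coalition (2,3): x2+x3 - v23 = 21 - 40 = -19
Step 4: Minimum slack = min(27, 23, -19) = -19, attained by (2,3); coalition (2,3) can block (slack < 0), so the allocation is not in the core

-19


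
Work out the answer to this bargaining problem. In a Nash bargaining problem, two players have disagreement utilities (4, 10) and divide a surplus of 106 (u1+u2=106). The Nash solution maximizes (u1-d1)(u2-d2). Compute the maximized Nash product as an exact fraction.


Step 1: The Nash solution splits surplus symmetrically above the disagreement point
Step 2: u1 = (total + d1 - d2)/2 = (106 + 4 - 10)/2 = 50
Step 3: u2 = (total - d1 + d2)/2 = (106 - 4 + 10)/2 = 56
Step 4: Nash product = (50 - 4) * (56 - 10)
Step 5: = 46 * 46 = 2116

2116


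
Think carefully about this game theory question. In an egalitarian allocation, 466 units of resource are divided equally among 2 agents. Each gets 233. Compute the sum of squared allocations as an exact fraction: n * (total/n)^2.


Step 1: Each agent's share = 466/2 = 233
Step 2: Square of each share = (233)^2 = 54289
Step 3: Sum of squares = 2 * 54289 = 108578

108578


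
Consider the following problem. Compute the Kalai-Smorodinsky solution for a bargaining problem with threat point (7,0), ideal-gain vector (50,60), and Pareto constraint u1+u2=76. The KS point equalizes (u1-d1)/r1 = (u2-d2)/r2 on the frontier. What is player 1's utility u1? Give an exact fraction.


Step 1: At the KS point, (u1-d1)/r1 = (u2-d2)/r2 = t and u1+u2 = 76
Step 2: u1 = d1 + r1*t and u2 = d2 + r2*t, so (d1 + r1*t) + (d2 + r2*t) = 76
Step 3: t = (76 - 7 - 0)/(50 + 60) = 69/110
Step 4: u1 = d1 + r1*t = 7 + 50 * 69/110 = 422/11
Step 5: (Check: u2 = d2 + r2*t = 414/11; u1+u2 = 422/11 + 414/11 = 76, on the frontier.)

422/11


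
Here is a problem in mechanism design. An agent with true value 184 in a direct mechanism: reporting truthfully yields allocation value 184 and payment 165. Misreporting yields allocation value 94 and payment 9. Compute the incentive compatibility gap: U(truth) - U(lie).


Step 1: U(truth) = value - payment = 184 - 165 = 19
Step 2: U(lie) = allocation - payment = 94 - 9 = 85
Step 3: IC gap = 19 - 85 = -66

-66


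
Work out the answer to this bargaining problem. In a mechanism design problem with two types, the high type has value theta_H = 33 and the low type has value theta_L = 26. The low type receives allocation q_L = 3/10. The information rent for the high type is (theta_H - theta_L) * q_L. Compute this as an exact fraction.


Step 1: theta_H - theta_L = 33 - 26 = 7
Step 2: Information rent = (theta_H - theta_L) * q_L
Step 3: = 7 * 3/10
Step 4: = 21/10

21/10


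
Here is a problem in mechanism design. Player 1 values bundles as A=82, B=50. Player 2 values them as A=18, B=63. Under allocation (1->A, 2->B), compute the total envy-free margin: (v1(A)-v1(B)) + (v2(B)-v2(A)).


Step 1: Player 1's margin = v1(A) - v1(B) = 82 - 50 = 32
Step 2: Player 2's margin = v2(B) - v2(A) = 63 - 18 = 45
Step 3: Total margin = 32 + 45 = 77

77


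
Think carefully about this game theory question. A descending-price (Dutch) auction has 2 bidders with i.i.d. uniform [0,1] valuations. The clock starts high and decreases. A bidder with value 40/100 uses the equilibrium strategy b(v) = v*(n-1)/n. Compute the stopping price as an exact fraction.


Step 1: Dutch auctions are strategically equivalent to first-price auctions
Step 2: The equilibrium bid is b(v) = v*(n-1)/n
Step 3: b = 2/5 * 1/2
Step 4: b = 1/5

1/5


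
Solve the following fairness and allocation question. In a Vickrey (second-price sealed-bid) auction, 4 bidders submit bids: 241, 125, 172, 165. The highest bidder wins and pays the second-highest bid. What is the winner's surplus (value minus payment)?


Step 1: Sort bids in descending order: 241, 172, 165, 125
Step 2: The winning bid is the highest: 241
Step 3: The payment equals the second-highest bid: 172
Step 4: Surplus = winner's bid - payment = 241 - 172 = 69

69


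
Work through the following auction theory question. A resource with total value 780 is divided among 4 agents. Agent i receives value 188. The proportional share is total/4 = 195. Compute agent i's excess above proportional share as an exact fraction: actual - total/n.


Step 1: Proportional share = 780/4 = 195
Step 2: Agent's actual allocation = 188
Step 3: Excess = 188 - 195 = -7

-7


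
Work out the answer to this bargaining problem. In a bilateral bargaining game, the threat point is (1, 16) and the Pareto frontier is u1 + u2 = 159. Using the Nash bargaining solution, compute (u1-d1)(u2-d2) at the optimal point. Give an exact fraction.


Step 1: The Nash solution splits surplus symmetrically above the disagreement point
Step 2: u1 = (total + d1 - d2)/2 = (159 + 1 - 16)/2 = 72
Step 3: u2 = (total - d1 + d2)/2 = (159 - 1 + 16)/2 = 87
Step 4: Nash product = (72 - 1) * (87 - 16)
Step 5: = 71 * 71 = 5041

5041


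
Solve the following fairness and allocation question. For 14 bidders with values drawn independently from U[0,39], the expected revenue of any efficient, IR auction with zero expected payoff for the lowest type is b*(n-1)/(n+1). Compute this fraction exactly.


Step 1: By Revenue Equivalence, expected revenue = b*(n-1)/(n+1)
Step 2: Substituting n = 14, b = 39
Step 3: Revenue = 39*(14-1)/(14+1) = 39*13/15
Step 4: Revenue = 507/15 = 169/5

169/5


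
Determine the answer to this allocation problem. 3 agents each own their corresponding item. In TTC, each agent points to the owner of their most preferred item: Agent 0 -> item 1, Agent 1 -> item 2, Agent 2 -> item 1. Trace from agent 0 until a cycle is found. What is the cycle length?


Step 1: Trace the pointer graph from agent 0: 0 -> 1 -> 2 -> 1
Step 2: A cycle is detected when we revisit agent 1
Step 3: The cycle is: 1 -> 2 -> 1
Step 4: Cycle length = 2

2


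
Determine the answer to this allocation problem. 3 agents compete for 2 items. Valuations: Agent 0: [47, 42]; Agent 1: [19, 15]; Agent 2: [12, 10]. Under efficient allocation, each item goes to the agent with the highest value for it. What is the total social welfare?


Step 1: For each item, find the maximum value among all agents.
Step 2: Item 0 -> Agent 0 (value 47)
Step 3: Item 1 -> Agent 0 (value 42)
Step 4: Total welfare = 47 + 42 = 89

89


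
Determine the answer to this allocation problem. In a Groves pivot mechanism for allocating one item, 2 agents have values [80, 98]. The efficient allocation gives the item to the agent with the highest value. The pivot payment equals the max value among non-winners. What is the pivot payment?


Step 1: The efficient winner is agent 1 with value 98
Step 2: Other agents' values: [80]
Step 3: Pivot payment = max(others) = 80
Step 4: The winner pays 80

80


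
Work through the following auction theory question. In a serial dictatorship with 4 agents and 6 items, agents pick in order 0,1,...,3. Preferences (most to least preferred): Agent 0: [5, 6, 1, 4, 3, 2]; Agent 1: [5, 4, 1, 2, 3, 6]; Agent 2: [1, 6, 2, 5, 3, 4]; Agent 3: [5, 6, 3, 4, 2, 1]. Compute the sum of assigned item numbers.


Step 1: Agent 0 picks item 5
Step 2: Agent 1 picks item 4
Step 3: Agent 2 picks item 1
Step 4: Agent 3 picks item 6
Step 5: Sum = 5 + 4 + 1 + 6 = 16

16


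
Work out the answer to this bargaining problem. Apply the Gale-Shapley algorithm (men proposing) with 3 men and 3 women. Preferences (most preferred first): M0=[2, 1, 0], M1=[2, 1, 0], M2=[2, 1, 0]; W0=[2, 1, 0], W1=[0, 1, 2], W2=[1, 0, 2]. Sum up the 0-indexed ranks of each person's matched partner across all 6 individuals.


Step 1: Run Gale-Shapley (men propose, women hold best offer):
  M0 proposes to W2; she accepts
  M1 proposes to W2; she switches from M0
  M2 proposes to W2; rejected
  M2 proposes to W1; she accepts
  M0 proposes to W1; she switches from M2
  M2 proposes to W0; she accepts
Step 2: Final matching: W0-M2, W1-M0, W2-M1
Step 3: 0-indexed ranks (man's rank of his match, then woman's): 2 + 0 + 1 + 0 + 0 + 0
Step 4: Total rank sum = 3

3


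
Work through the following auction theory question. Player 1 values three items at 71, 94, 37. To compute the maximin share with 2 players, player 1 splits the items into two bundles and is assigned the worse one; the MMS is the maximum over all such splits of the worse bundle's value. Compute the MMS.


Step 1: Item values = 71, 94, 37
Step 2: Enumerate all 2-bundle partitions and take the smaller bundle:
  Partition 1: {71} vs {94,37} -> bundles 71, 131; min = 71
  Partition 2: {94} vs {71,37} -> bundles 94, 108; min = 94
  Partition 3: {37} vs {71,94} -> bundles 37, 165; min = 37
Step 3: MMS = max(71, 94, 37) = 94

94


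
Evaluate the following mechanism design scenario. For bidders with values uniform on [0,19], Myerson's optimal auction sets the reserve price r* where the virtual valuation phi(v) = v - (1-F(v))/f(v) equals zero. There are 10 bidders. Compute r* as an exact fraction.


Step 1: For U[0,19], F(v) = v/19 and f(v) = 1/19
Step 2: phi(v) = v - (1 - v/19)/(1/19) = v - (19 - v) = 2v - 19
Step 3: Set phi(r*) = 0: 2r* - 19 = 0
Step 4: r* = 19/2 (the number of bidders n = 10 does not enter)

19/2


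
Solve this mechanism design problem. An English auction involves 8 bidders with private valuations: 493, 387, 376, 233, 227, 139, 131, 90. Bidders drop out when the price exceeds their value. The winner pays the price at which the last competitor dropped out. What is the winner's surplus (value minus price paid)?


Step 1: Identify the highest value: 493
Step 2: Identify the second-highest value: 387
Step 3: The final price = second-highest value = 387
Step 4: Surplus = 493 - 387 = 106

106


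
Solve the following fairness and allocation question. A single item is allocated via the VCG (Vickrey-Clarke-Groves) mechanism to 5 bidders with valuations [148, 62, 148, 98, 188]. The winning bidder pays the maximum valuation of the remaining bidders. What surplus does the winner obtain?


Step 1: The winner is the agent with the highest value: agent 4 with value 188
Step 2: Values of other agents: [148, 62, 148, 98]
Step 3: VCG payment = max of others' values = 148
Step 4: Surplus = 188 - 148 = 40

40


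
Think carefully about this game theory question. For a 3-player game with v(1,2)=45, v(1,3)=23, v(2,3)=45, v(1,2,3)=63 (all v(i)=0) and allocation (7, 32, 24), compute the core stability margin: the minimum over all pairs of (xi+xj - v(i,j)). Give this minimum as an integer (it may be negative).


Step 1: Slack for coalition (1,2): x1+x2 - v12 = 39 - 45 = -6
Step 2: Slack for coalition (1,3): x1+x3 - v13 = 31 - 23 = 8
Step 3: Slack for coalition (2,3): x2+x3 - v23 = 56 - 45 = 11
Step 4: Minimum slack = min(-6, 8, 11) = -6, attained by (1,2); coalition (1,2) can block (slack < 0), so the allocation is not in the core

-6


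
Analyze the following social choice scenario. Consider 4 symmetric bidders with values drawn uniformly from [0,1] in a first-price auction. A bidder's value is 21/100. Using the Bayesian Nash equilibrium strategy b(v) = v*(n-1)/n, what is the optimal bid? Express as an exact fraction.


Step 1: The symmetric BNE bidding function is b(v) = v * (n-1) / n
Step 2: Substitute v = 21/100 and n = 4
Step 3: b = 21/100 * 3/4
Step 4: b = 63/400

63/400


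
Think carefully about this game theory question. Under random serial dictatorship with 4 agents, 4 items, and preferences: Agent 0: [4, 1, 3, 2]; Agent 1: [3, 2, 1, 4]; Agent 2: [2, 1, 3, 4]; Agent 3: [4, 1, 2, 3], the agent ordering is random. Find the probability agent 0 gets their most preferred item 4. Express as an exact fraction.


Step 1: Agent 0 wants item 4
Step 2: There are 24 possible orderings of agents
Step 3: In 12 orderings, agent 0 gets item 4
Step 4: Probability = 12/24 = 1/2

1/2


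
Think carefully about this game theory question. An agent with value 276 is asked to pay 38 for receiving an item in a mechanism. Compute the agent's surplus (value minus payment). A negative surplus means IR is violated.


Step 1: Surplus = value - payment = 276 - 38 = 238
Step 2: IR is satisfied (surplus >= 0)

238


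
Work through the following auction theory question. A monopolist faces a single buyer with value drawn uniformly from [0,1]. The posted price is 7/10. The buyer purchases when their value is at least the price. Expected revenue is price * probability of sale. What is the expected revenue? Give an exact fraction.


Step 1: Posted price r = 7/10, value support [0,1]
Step 2: P(v >= r) = (1 - 7/10)/1 = 3/10
Step 3: Expected revenue = r * P(v >= r) = 7/10 * 3/10
Step 4: Revenue = 21/100

21/100


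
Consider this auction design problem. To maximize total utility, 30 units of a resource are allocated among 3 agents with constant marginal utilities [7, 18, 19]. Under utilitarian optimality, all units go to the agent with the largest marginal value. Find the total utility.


Step 1: The marginal utilities are [7, 18, 19]
Step 2: The highest marginal utility is 19
Step 3: All 30 units go to that agent
Step 4: Total utility = 19 * 30 = 570

570


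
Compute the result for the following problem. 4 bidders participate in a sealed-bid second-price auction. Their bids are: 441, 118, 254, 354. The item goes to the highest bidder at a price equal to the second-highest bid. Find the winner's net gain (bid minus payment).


Step 1: Sort bids in descending order: 441, 354, 254, 118
Step 2: The winning bid is the highest: 441
Step 3: The payment equals the second-highest bid: 354
Step 4: Surplus = winner's bid - payment = 441 - 354 = 87

87


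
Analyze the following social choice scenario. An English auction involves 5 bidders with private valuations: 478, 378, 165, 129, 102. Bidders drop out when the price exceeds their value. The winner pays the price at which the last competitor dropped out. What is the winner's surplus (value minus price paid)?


Step 1: Identify the highest value: 478
Step 2: Identify the second-highest value: 378
Step 3: The final price = second-highest value = 378
Step 4: Surplus = 478 - 378 = 100

100


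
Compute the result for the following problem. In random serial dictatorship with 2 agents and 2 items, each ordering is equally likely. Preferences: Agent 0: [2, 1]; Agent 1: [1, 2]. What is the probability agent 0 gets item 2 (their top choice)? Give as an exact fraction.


Step 1: Agent 0 wants item 2
Step 2: There are 2 possible orderings of agents
Step 3: In 2 orderings, agent 0 gets item 2
Step 4: Probability = 2/2 = 1

1


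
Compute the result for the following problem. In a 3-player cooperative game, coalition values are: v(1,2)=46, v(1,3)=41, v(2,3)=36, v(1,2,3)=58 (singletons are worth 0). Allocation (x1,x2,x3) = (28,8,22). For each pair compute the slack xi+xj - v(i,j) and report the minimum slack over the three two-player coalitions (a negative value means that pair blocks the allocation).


Step 1: Slack for coalition (1,2): x1+x2 - v12 = 36 - 46 = -10
Step 2: Slack for coalition (1,3): x1+x3 - v13 = 50 - 41 = 9
Step 3: Slack for coalition (2,3): x2+x3 - v23 = 30 - 36 = -6
Step 4: Minimum slack = min(-10, 9, -6) = -10, attained by (1,2); coalition (1,2) can block (slack < 0), so the allocation is not in the core

-10


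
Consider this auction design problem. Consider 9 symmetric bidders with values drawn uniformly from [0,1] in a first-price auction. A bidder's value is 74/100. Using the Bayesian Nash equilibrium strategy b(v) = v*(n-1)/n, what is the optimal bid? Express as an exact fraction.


Step 1: The symmetric BNE bidding function is b(v) = v * (n-1) / n
Step 2: Substitute v = 37/50 and n = 9
Step 3: b = 37/50 * 8/9
Step 4: b = 148/225

148/225


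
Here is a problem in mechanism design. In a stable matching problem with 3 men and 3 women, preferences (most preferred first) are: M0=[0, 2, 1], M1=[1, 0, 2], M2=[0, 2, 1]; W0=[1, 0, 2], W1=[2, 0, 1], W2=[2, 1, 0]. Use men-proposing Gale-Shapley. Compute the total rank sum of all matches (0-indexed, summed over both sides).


Step 1: Run Gale-Shapley (men propose, women hold best offer):
  M0 proposes to W0; she accepts
  M1 proposes to W1; she accepts
  M2 proposes to W0; rejected
  M2 proposes to W2; she accepts
Step 2: Final matching: W0-M0, W1-M1, W2-M2
Step 3: 0-indexed ranks (man's rank of his match, then woman's): 0 + 1 + 0 + 2 + 1 + 0
Step 4: Total rank sum = 4

4


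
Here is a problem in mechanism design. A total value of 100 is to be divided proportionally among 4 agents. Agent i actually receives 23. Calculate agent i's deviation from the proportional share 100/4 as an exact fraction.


Step 1: Proportional share = 100/4 = 25
Step 2: Agent's actual allocation = 23
Step 3: Excess = 23 - 25 = -2

-2
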